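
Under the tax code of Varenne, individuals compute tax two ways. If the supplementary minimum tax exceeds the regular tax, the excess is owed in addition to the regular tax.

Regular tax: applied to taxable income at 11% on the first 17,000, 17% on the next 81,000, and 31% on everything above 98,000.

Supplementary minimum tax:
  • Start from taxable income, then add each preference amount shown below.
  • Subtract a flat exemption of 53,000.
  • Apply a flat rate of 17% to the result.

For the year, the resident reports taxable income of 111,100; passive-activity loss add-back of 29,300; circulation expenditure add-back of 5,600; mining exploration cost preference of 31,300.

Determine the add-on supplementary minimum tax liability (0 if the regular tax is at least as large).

1,430

Regular tax:
  17,000 × 11% = 1,870
  81,000 × 17% = 13,770
  13,100 × 31% = 4,061
  → 19,701

Supplementary minimum tax:
  Adjusted income: 111,100 + 29,300 + 5,600 + 31,300 = 177,300
  Less exemption 53,000 → base 124,300
  124,300 × 17% = 21,131

Excess of supplementary minimum tax over regular tax: 21,131 − 19,701 = 1,430.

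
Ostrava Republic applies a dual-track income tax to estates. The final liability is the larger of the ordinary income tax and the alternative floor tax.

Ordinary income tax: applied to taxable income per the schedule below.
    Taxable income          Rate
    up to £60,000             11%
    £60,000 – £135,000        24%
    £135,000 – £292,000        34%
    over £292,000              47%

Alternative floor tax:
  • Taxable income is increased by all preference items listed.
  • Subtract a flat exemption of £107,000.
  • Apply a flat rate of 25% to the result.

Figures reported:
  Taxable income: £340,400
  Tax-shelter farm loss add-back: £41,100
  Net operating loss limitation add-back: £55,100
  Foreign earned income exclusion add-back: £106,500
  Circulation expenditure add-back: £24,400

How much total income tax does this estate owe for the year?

£115,125

Ordinary income tax:
  £60,000 × 11% = £6,600
  £75,000 × 24% = £18,000
  £157,000 × 34% = £53,380
  £48,400 × 47% = £22,748
  → £100,728

Alternative floor tax:
  Adjusted income: £340,400 + £41,100 + £55,100 + £106,500 + £24,400 = £567,500
  Less exemption £107,000 → base £460,500
  £460,500 × 25% = £115,125

£115,125 > £100,728, so the alternative floor tax is the binding amount.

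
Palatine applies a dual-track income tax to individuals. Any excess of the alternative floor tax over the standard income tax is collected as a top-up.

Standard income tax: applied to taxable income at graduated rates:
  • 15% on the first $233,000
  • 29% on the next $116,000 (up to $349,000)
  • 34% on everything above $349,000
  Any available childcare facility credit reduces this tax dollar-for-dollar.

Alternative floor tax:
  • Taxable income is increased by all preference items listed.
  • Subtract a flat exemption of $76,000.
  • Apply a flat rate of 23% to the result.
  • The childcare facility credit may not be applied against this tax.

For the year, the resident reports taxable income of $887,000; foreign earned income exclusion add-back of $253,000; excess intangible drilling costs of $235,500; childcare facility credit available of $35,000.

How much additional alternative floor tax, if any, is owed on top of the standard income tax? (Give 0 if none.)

Standard income tax:
  $233,000 × 15% = $34,950
  $116,000 × 29% = $33,640
  $538,000 × 34% = $182,920
  → $251,510
  Less childcare facility credit $35,000 → $216,510

Alternative floor tax:
  Adjusted income: $887,000 + $253,000 + $235,500 = $1,375,500
  Less exemption $76,000 → base $1,299,500
  $1,299,500 × 23% = $298,885

Excess of alternative floor tax over standard income tax: $298,885 − $216,510 = $82,375.

$82,375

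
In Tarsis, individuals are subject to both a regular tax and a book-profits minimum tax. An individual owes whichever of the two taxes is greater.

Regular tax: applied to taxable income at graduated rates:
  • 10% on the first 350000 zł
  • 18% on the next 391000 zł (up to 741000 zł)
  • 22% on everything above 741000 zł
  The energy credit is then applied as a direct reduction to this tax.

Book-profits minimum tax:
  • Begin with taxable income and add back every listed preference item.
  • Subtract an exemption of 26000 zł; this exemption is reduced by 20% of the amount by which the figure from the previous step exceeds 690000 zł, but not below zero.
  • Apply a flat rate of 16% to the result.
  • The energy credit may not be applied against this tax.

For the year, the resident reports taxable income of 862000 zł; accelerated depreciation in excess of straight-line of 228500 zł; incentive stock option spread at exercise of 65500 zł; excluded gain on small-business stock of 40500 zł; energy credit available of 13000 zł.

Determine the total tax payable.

191440 zł

Regular tax:
  350000 zł × 10% = 35000 zł
  391000 zł × 18% = 70380 zł
  121000 zł × 22% = 26620 zł
  → 132000 zł
  Less energy credit 13000 zł → 119000 zł

Book-profits minimum tax:
  Adjusted income: 862000 zł + 228500 zł + 65500 zł + 40500 zł = 1196500 zł
  Exemption: 20% × (1196500 zł − 690000 zł) = 101300 zł ≥ 26000 zł, so the exemption is fully phased out
  Base: 1196500 zł − 0 zł = 1196500 zł
  1196500 zł × 16% = 191440 zł

191440 zł > 119000 zł, so the book-profits minimum tax is the binding amount.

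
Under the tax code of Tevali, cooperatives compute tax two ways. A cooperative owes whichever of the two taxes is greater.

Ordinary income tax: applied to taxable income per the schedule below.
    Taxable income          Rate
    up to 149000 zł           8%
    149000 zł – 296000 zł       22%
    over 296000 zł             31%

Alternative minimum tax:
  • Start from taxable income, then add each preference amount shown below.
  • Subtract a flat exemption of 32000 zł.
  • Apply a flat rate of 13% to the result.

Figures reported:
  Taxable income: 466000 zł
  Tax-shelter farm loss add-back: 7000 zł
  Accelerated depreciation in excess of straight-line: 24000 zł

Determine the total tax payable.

Ordinary income tax:
  149000 zł × 8% = 11920 zł
  147000 zł × 22% = 32340 zł
  170000 zł × 31% = 52700 zł
  → 96960 zł

Alternative minimum tax:
  Adjusted income: 466000 zł + 7000 zł + 24000 zł = 497000 zł
  Less exemption 32000 zł → base 465000 zł
  465000 zł × 13% = 60450 zł

96960 zł > 60450 zł, so the ordinary income tax governs.

96960 zł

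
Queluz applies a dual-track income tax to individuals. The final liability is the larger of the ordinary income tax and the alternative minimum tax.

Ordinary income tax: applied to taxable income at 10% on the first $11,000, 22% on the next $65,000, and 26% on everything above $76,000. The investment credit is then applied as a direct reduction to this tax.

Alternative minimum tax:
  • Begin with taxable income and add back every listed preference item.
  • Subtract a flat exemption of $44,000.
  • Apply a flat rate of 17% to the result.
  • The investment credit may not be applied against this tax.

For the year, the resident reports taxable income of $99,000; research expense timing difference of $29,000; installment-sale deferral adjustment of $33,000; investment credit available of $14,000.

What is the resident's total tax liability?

Ordinary income tax:
  $11,000 × 10% = $1,100
  $65,000 × 22% = $14,300
  $23,000 × 26% = $5,980
  → $21,380
  Less investment credit $14,000 → $7,380

Alternative minimum tax:
  Adjusted income: $99,000 + $29,000 + $33,000 = $161,000
  Less exemption $44,000 → base $117,000
  $117,000 × 17% = $19,890

$19,890 > $7,380, so the alternative minimum tax is the binding amount.

$19,890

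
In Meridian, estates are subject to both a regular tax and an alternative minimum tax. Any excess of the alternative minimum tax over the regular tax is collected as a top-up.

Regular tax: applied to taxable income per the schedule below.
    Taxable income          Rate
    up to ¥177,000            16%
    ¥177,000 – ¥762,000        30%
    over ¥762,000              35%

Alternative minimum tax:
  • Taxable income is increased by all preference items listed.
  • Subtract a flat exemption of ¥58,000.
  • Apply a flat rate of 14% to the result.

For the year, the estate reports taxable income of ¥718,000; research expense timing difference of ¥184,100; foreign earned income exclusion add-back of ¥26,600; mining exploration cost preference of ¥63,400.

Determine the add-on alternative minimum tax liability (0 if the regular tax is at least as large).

¥0

Regular tax:
  ¥177,000 × 16% = ¥28,320
  ¥541,000 × 30% = ¥162,300
  → ¥190,620

Alternative minimum tax:
  Adjusted income: ¥718,000 + ¥184,100 + ¥26,600 + ¥63,400 = ¥992,100
  Less exemption ¥58,000 → base ¥934,100
  ¥934,100 × 14% = ¥130,774

¥130,774 ≤ ¥190,620, so no add-on is due.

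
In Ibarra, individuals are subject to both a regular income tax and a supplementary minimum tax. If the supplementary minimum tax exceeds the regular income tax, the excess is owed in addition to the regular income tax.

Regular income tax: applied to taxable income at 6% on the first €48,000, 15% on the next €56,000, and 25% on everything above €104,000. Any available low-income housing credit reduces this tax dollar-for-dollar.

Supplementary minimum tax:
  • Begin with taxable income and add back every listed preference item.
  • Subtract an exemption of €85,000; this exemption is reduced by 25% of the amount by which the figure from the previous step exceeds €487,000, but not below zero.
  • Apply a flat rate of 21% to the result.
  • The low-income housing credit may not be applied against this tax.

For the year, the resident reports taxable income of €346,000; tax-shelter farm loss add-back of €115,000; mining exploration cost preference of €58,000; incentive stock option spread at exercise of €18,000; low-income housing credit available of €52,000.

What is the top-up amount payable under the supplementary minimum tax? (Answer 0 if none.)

Regular income tax:
  €48,000 × 6% = €2,880
  €56,000 × 15% = €8,400
  €242,000 × 25% = €60,500
  → €71,780
  Less low-income housing credit €52,000 → €19,780

Supplementary minimum tax:
  Adjusted income: €346,000 + €115,000 + €58,000 + €18,000 = €537,000
  Exemption: €85,000 − 25% × (€537,000 − €487,000) = €85,000 − €12,500 = €72,500
  Base: €537,000 − €72,500 = €464,500
  €464,500 × 21% = €97,545

Excess of supplementary minimum tax over regular income tax: €97,545 − €19,780 = €77,765.

€77,765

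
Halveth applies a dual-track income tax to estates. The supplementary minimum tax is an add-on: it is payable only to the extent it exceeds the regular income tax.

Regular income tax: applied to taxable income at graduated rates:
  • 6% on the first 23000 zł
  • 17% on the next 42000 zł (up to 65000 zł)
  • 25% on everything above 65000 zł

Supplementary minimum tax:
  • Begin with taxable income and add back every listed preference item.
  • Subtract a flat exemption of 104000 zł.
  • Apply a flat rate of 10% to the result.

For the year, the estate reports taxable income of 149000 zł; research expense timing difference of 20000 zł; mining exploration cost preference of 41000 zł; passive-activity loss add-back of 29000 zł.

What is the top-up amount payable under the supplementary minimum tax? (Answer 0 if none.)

Supplementary minimum tax:
  Adjusted income: 149000 zł + 20000 zł + 41000 zł + 29000 zł = 239000 zł
  Less exemption 104000 zł → base 135000 zł
  135000 zł × 10% = 13500 zł

Regular income tax:
  23000 zł × 6% = 1380 zł
  42000 zł × 17% = 7140 zł
  84000 zł × 25% = 21000 zł
  → 29520 zł

13500 zł ≤ 29520 zł, so no add-on is due.

0 zł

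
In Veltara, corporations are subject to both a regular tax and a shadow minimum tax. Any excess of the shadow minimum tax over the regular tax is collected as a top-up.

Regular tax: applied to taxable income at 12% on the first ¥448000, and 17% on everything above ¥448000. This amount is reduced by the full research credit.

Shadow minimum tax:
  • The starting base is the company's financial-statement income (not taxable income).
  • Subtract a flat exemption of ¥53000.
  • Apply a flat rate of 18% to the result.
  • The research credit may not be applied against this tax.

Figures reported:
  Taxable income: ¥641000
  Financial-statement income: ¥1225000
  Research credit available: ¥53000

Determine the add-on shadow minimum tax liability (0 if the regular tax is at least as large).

¥177390

Shadow minimum tax:
  Base (financial-statement income): ¥1225000
  Less exemption ¥53000 → base ¥1172000
  ¥1172000 × 18% = ¥210960

Regular tax:
  ¥448000 × 12% = ¥53760
  ¥193000 × 17% = ¥32810
  → ¥86570
  Less research credit ¥53000 → ¥33570

Excess of shadow minimum tax over regular tax: ¥210960 − ¥33570 = ¥177390.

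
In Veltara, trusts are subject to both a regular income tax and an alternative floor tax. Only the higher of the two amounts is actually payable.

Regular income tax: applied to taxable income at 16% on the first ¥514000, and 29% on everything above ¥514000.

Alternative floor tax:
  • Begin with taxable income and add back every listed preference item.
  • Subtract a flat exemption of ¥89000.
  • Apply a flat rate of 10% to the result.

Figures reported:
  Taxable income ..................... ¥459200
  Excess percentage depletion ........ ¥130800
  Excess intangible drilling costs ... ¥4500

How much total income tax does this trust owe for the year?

Alternative floor tax:
  Adjusted income: ¥459200 + ¥130800 + ¥4500 = ¥594500
  Less exemption ¥89000 → base ¥505500
  ¥505500 × 10% = ¥50550

Regular income tax:
  ¥459200 × 16% = ¥73472

¥73472 > ¥50550, so the regular income tax governs.

¥73472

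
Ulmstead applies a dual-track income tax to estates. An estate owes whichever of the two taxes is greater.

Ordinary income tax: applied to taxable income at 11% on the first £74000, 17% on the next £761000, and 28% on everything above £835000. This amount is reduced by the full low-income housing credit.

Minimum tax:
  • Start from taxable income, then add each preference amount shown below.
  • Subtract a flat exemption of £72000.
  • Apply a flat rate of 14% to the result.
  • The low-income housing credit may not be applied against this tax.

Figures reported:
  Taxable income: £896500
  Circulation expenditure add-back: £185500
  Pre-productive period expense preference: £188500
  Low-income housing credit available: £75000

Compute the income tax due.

Ordinary income tax:
  £74000 × 11% = £8140
  £761000 × 17% = £129370
  £61500 × 28% = £17220
  → £154730
  Less low-income housing credit £75000 → £79730

Minimum tax:
  Adjusted income: £896500 + £185500 + £188500 = £1270500
  Less exemption £72000 → base £1198500
  £1198500 × 14% = £167790

£167790 > £79730, so the minimum tax is the binding amount.

£167790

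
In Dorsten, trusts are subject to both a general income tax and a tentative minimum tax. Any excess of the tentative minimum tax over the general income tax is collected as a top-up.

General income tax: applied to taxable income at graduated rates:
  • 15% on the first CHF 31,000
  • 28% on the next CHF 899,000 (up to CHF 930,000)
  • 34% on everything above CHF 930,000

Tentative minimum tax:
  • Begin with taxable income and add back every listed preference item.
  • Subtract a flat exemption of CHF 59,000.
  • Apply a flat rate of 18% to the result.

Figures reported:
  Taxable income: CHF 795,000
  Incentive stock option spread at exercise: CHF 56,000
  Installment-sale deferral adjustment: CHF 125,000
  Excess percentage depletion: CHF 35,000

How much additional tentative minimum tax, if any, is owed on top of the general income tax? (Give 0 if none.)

CHF 0

Tentative minimum tax:
  Adjusted income: CHF 795,000 + CHF 56,000 + CHF 125,000 + CHF 35,000 = CHF 1,011,000
  Less exemption CHF 59,000 → base CHF 952,000
  CHF 952,000 × 18% = CHF 171,360

General income tax:
  CHF 31,000 × 15% = CHF 4,650
  CHF 764,000 × 28% = CHF 213,920
  → CHF 218,570

CHF 171,360 ≤ CHF 218,570, so no add-on is due.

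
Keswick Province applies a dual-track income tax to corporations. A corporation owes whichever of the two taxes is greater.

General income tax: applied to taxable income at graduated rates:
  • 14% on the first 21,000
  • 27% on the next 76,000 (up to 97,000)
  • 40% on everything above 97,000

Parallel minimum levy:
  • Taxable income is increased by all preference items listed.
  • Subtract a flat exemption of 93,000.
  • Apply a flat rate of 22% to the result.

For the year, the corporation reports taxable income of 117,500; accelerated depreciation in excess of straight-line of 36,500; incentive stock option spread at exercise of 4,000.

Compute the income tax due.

31,660

Parallel minimum levy:
  Adjusted income: 117,500 + 36,500 + 4,000 = 158,000
  Less exemption 93,000 → base 65,000
  65,000 × 22% = 14,300

General income tax:
  21,000 × 14% = 2,940
  76,000 × 27% = 20,520
  20,500 × 40% = 8,200
  → 31,660

31,660 > 14,300, so the general income tax governs.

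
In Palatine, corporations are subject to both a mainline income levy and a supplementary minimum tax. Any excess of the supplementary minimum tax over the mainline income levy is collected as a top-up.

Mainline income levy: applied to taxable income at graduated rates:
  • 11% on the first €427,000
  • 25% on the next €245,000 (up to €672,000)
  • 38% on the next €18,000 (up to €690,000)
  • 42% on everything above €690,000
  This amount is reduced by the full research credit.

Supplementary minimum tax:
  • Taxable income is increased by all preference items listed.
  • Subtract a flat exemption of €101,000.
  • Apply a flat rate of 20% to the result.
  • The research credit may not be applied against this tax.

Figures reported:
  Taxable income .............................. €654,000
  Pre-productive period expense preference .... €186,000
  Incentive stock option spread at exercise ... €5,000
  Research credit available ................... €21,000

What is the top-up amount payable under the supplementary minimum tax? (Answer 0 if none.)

€66,080

Mainline income levy:
  €427,000 × 11% = €46,970
  €227,000 × 25% = €56,750
  → €103,720
  Less research credit €21,000 → €82,720

Supplementary minimum tax:
  Adjusted income: €654,000 + €186,000 + €5,000 = €845,000
  Less exemption €101,000 → base €744,000
  €744,000 × 20% = €148,800

Excess of supplementary minimum tax over mainline income levy: €148,800 − €82,720 = €66,080.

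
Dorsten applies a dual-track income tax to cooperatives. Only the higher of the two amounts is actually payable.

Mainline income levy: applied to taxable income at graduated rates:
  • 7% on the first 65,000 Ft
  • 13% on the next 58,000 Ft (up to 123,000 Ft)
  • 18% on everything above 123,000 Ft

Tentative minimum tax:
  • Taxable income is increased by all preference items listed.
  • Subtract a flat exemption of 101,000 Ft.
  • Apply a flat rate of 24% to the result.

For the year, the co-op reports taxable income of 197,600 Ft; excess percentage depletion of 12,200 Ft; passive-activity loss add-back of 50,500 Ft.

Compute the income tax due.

Mainline income levy:
  65,000 Ft × 7% = 4,550 Ft
  58,000 Ft × 13% = 7,540 Ft
  74,600 Ft × 18% = 13,428 Ft
  → 25,518 Ft

Tentative minimum tax:
  Adjusted income: 197,600 Ft + 12,200 Ft + 50,500 Ft = 260,300 Ft
  Less exemption 101,000 Ft → base 159,300 Ft
  159,300 Ft × 24% = 38,232 Ft

38,232 Ft > 25,518 Ft, so the tentative minimum tax is the binding amount.

38,232 Ft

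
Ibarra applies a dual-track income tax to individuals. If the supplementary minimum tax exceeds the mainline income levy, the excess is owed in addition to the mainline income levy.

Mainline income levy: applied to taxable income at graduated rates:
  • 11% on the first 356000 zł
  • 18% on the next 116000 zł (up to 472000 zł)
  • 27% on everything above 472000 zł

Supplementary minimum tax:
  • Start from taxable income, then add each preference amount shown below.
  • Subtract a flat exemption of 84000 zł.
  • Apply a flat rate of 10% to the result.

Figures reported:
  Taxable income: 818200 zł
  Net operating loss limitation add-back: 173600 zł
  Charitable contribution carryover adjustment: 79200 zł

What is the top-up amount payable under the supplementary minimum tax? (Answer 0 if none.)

0 zł

Supplementary minimum tax:
  Adjusted income: 818200 zł + 173600 zł + 79200 zł = 1071000 zł
  Less exemption 84000 zł → base 987000 zł
  987000 zł × 10% = 98700 zł

Mainline income levy:
  356000 zł × 11% = 39160 zł
  116000 zł × 18% = 20880 zł
  346200 zł × 27% = 93474 zł
  → 153514 zł

98700 zł ≤ 153514 zł, so no add-on is due.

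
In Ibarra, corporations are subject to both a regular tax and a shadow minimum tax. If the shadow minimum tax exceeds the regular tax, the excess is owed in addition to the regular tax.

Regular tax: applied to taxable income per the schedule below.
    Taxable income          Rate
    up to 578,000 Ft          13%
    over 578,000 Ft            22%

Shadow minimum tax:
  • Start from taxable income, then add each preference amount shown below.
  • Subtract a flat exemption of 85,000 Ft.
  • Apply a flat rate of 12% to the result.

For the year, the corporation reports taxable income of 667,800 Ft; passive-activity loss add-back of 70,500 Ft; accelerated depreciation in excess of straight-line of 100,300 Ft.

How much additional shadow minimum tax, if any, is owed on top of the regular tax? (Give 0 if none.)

Shadow minimum tax:
  Adjusted income: 667,800 Ft + 70,500 Ft + 100,300 Ft = 838,600 Ft
  Less exemption 85,000 Ft → base 753,600 Ft
  753,600 Ft × 12% = 90,432 Ft

Regular tax:
  578,000 Ft × 13% = 75,140 Ft
  89,800 Ft × 22% = 19,756 Ft
  → 94,896 Ft

90,432 Ft ≤ 94,896 Ft, so no add-on is due.

0 Ft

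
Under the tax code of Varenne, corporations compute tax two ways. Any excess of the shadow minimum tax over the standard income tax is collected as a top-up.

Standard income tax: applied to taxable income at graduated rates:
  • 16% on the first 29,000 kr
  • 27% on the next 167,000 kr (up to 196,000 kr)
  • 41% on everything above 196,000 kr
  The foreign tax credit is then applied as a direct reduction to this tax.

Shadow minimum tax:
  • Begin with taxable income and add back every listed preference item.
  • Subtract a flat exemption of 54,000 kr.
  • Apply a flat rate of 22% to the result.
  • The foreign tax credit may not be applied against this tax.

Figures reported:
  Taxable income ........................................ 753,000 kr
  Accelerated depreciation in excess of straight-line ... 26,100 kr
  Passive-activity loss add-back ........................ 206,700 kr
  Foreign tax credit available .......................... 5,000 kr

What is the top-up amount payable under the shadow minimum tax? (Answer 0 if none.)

Standard income tax:
  29,000 kr × 16% = 4,640 kr
  167,000 kr × 27% = 45,090 kr
  557,000 kr × 41% = 228,370 kr
  → 278,100 kr
  Less foreign tax credit 5,000 kr → 273,100 kr

Shadow minimum tax:
  Adjusted income: 753,000 kr + 26,100 kr + 206,700 kr = 985,800 kr
  Less exemption 54,000 kr → base 931,800 kr
  931,800 kr × 22% = 204,996 kr

204,996 kr ≤ 273,100 kr, so no add-on is due.

0 kr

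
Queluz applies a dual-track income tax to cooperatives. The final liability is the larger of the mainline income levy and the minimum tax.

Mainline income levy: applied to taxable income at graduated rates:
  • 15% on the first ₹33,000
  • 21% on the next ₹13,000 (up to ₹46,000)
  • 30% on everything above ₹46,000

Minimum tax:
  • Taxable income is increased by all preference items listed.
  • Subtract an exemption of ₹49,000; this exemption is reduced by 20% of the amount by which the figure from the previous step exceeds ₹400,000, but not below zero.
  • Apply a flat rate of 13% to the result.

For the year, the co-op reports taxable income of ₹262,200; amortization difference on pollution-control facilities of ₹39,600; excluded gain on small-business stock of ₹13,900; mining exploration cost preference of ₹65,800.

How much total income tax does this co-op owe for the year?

Mainline income levy:
  ₹33,000 × 15% = ₹4,950
  ₹13,000 × 21% = ₹2,730
  ₹216,200 × 30% = ₹64,860
  → ₹72,540

Minimum tax:
  Adjusted income: ₹262,200 + ₹39,600 + ₹13,900 + ₹65,800 = ₹381,500
  Exemption: ₹381,500 ≤ ₹400,000, so full ₹49,000 applies
  Base: ₹381,500 − ₹49,000 = ₹332,500
  ₹332,500 × 13% = ₹43,225

₹72,540 > ₹43,225, so the mainline income levy governs.

₹72,540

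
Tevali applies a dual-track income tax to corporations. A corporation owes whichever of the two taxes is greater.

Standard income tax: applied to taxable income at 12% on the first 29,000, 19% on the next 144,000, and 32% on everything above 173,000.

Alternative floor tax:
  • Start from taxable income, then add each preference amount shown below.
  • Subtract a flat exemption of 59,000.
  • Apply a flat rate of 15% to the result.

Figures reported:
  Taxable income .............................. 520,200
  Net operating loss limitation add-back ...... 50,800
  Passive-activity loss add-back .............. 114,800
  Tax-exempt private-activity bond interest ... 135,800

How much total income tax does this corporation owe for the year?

Alternative floor tax:
  Adjusted income: 520,200 + 50,800 + 114,800 + 135,800 = 821,600
  Less exemption 59,000 → base 762,600
  762,600 × 15% = 114,390

Standard income tax:
  29,000 × 12% = 3,480
  144,000 × 19% = 27,360
  347,200 × 32% = 111,104
  → 141,944

141,944 > 114,390, so the standard income tax governs.

141,944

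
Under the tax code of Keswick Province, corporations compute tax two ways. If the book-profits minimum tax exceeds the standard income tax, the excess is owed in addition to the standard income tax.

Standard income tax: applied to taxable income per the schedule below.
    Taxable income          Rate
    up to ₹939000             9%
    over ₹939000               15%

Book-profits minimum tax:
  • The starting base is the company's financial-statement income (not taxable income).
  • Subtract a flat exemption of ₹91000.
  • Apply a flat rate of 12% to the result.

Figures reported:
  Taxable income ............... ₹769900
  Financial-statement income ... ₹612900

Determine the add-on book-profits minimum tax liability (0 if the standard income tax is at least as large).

₹0

Standard income tax:
  ₹769900 × 9% = ₹69291

Book-profits minimum tax:
  Base (financial-statement income): ₹612900
  Less exemption ₹91000 → base ₹521900
  ₹521900 × 12% = ₹62628

₹62628 ≤ ₹69291, so no add-on is due.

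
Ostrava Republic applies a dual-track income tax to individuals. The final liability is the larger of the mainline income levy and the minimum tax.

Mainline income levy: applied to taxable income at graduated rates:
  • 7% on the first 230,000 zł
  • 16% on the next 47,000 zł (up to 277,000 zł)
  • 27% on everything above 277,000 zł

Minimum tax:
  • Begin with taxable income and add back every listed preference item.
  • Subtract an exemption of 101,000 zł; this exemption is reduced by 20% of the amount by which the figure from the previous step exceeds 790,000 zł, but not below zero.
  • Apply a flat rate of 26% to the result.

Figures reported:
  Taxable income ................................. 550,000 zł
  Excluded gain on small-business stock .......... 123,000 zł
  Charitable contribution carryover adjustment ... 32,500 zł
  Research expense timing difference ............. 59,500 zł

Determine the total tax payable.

Minimum tax:
  Adjusted income: 550,000 zł + 123,000 zł + 32,500 zł + 59,500 zł = 765,000 zł
  Exemption: 765,000 zł ≤ 790,000 zł, so full 101,000 zł applies
  Base: 765,000 zł − 101,000 zł = 664,000 zł
  664,000 zł × 26% = 172,640 zł

Mainline income levy:
  230,000 zł × 7% = 16,100 zł
  47,000 zł × 16% = 7,520 zł
  273,000 zł × 27% = 73,710 zł
  → 97,330 zł

172,640 zł > 97,330 zł, so the minimum tax is the binding amount.

172,640 zł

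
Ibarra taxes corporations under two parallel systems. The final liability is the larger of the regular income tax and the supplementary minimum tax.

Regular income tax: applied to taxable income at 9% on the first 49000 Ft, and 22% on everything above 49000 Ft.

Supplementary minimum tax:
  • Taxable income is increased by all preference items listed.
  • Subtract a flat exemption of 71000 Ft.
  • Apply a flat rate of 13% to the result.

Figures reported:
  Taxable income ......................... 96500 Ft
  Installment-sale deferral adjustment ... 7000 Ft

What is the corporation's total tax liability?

Regular income tax:
  49000 Ft × 9% = 4410 Ft
  47500 Ft × 22% = 10450 Ft
  → 14860 Ft

Supplementary minimum tax:
  Adjusted income: 96500 Ft + 7000 Ft = 103500 Ft
  Less exemption 71000 Ft → base 32500 Ft
  32500 Ft × 13% = 4225 Ft

14860 Ft > 4225 Ft, so the regular income tax governs.

14860 Ft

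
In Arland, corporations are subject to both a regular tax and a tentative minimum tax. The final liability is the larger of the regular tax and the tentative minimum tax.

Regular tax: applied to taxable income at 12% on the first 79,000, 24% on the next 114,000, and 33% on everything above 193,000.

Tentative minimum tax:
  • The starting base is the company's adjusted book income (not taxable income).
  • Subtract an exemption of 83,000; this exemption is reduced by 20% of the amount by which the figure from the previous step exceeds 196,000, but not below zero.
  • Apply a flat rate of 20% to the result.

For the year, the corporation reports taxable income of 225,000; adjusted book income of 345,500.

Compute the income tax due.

Regular tax:
  79,000 × 12% = 9,480
  114,000 × 24% = 27,360
  32,000 × 33% = 10,560
  → 47,400

Tentative minimum tax:
  Base (adjusted book income): 345,500
  Exemption: 83,000 − 20% × (345,500 − 196,000) = 83,000 − 29,900 = 53,100
  Base: 345,500 − 53,100 = 292,400
  292,400 × 20% = 58,480

58,480 > 47,400, so the tentative minimum tax is the binding amount.

58,480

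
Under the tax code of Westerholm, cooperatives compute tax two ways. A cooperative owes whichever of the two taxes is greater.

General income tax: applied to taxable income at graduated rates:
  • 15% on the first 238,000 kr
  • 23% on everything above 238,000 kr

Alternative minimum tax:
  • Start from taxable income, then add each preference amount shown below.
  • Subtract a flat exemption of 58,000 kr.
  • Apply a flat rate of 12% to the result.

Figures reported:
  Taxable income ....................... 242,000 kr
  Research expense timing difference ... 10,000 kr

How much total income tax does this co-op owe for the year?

36,620 kr

General income tax:
  238,000 kr × 15% = 35,700 kr
  4,000 kr × 23% = 920 kr
  → 36,620 kr

Alternative minimum tax:
  Adjusted income: 242,000 kr + 10,000 kr = 252,000 kr
  Less exemption 58,000 kr → base 194,000 kr
  194,000 kr × 12% = 23,280 kr

36,620 kr > 23,280 kr, so the general income tax governs.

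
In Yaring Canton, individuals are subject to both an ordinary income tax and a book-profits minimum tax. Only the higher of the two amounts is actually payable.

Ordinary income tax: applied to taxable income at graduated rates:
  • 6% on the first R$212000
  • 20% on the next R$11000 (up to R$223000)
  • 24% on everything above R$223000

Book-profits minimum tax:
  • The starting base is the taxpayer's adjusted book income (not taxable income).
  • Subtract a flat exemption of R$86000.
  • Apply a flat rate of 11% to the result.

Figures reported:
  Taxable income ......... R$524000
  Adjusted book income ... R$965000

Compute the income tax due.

R$96690

Ordinary income tax:
  R$212000 × 6% = R$12720
  R$11000 × 20% = R$2200
  R$301000 × 24% = R$72240
  → R$87160

Book-profits minimum tax:
  Base (adjusted book income): R$965000
  Less exemption R$86000 → base R$879000
  R$879000 × 11% = R$96690

R$96690 > R$87160, so the book-profits minimum tax is the binding amount.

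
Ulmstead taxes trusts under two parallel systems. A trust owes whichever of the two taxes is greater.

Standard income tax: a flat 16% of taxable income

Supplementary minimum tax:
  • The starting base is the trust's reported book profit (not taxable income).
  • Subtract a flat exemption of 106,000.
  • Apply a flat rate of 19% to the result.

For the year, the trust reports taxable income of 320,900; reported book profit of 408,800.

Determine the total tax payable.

Supplementary minimum tax:
  Base (reported book profit): 408,800
  Less exemption 106,000 → base 302,800
  302,800 × 19% = 57,532

Standard income tax:
  320,900 × 16% = 51,344

57,532 > 51,344, so the supplementary minimum tax is the binding amount.

57,532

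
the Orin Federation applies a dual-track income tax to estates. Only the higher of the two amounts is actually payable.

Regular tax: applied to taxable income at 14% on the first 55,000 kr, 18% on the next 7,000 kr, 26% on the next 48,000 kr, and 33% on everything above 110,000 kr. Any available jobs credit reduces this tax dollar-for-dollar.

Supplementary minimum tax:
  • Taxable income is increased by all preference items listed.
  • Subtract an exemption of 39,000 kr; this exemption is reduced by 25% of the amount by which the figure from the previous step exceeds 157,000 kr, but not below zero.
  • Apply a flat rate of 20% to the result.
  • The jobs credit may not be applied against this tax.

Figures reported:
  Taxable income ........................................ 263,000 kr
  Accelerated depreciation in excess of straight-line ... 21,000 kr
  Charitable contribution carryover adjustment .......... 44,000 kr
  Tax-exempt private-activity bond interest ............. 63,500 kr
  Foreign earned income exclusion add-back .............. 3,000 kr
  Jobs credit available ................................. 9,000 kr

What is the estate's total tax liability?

Regular tax:
  55,000 kr × 14% = 7,700 kr
  7,000 kr × 18% = 1,260 kr
  48,000 kr × 26% = 12,480 kr
  153,000 kr × 33% = 50,490 kr
  → 71,930 kr
  Less jobs credit 9,000 kr → 62,930 kr

Supplementary minimum tax:
  Adjusted income: 263,000 kr + 21,000 kr + 44,000 kr + 63,500 kr + 3,000 kr = 394,500 kr
  Exemption: 25% × (394,500 kr − 157,000 kr) = 59,375 kr ≥ 39,000 kr, so the exemption is fully phased out
  Base: 394,500 kr − 0 kr = 394,500 kr
  394,500 kr × 20% = 78,900 kr

78,900 kr > 62,930 kr, so the supplementary minimum tax is the binding amount.

78,900 kr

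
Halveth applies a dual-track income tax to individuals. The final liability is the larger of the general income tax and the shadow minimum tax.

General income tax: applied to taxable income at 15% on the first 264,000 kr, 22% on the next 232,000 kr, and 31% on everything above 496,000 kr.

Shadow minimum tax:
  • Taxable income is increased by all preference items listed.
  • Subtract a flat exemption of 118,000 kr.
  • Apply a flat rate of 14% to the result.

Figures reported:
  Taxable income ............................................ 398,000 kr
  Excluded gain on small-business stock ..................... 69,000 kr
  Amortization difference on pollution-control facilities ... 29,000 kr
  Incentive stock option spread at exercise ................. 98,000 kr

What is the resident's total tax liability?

General income tax:
  264,000 kr × 15% = 39,600 kr
  134,000 kr × 22% = 29,480 kr
  → 69,080 kr

Shadow minimum tax:
  Adjusted income: 398,000 kr + 69,000 kr + 29,000 kr + 98,000 kr = 594,000 kr
  Less exemption 118,000 kr → base 476,000 kr
  476,000 kr × 14% = 66,640 kr

69,080 kr > 66,640 kr, so the general income tax governs.

69,080 kr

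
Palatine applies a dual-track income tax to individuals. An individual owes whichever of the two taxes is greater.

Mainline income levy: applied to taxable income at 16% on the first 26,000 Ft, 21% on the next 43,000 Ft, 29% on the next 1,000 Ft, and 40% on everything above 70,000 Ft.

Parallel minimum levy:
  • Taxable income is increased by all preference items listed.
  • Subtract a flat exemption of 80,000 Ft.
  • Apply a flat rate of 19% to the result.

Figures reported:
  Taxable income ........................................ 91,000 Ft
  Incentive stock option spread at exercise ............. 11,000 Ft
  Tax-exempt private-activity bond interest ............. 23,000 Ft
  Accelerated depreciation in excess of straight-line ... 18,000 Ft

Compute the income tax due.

21,880 Ft

Mainline income levy:
  26,000 Ft × 16% = 4,160 Ft
  43,000 Ft × 21% = 9,030 Ft
  1,000 Ft × 29% = 290 Ft
  21,000 Ft × 40% = 8,400 Ft
  → 21,880 Ft

Parallel minimum levy:
  Adjusted income: 91,000 Ft + 11,000 Ft + 23,000 Ft + 18,000 Ft = 143,000 Ft
  Less exemption 80,000 Ft → base 63,000 Ft
  63,000 Ft × 19% = 11,970 Ft

21,880 Ft > 11,970 Ft, so the mainline income levy governs.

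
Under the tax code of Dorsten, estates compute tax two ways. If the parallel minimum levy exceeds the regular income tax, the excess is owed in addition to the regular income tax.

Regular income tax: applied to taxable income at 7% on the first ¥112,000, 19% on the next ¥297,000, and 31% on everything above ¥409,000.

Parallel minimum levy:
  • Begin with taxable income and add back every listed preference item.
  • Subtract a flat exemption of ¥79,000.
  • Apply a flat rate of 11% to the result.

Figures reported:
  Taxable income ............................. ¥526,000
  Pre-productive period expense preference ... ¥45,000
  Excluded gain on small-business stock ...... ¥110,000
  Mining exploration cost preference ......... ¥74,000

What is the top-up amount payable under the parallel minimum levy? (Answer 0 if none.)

Parallel minimum levy:
  Adjusted income: ¥526,000 + ¥45,000 + ¥110,000 + ¥74,000 = ¥755,000
  Less exemption ¥79,000 → base ¥676,000
  ¥676,000 × 11% = ¥74,360

Regular income tax:
  ¥112,000 × 7% = ¥7,840
  ¥297,000 × 19% = ¥56,430
  ¥117,000 × 31% = ¥36,270
  → ¥100,540

¥74,360 ≤ ¥100,540, so no add-on is due.

¥0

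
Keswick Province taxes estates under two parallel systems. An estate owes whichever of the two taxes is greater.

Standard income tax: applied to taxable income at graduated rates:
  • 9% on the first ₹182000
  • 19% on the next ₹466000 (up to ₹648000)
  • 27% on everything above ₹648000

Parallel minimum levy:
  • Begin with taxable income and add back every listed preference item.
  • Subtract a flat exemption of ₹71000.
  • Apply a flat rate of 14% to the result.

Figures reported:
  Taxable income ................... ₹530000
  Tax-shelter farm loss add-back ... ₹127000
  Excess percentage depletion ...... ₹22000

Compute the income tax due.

Standard income tax:
  ₹182000 × 9% = ₹16380
  ₹348000 × 19% = ₹66120
  → ₹82500

Parallel minimum levy:
  Adjusted income: ₹530000 + ₹127000 + ₹22000 = ₹679000
  Less exemption ₹71000 → base ₹608000
  ₹608000 × 14% = ₹85120

₹85120 > ₹82500, so the parallel minimum levy is the binding amount.

₹85120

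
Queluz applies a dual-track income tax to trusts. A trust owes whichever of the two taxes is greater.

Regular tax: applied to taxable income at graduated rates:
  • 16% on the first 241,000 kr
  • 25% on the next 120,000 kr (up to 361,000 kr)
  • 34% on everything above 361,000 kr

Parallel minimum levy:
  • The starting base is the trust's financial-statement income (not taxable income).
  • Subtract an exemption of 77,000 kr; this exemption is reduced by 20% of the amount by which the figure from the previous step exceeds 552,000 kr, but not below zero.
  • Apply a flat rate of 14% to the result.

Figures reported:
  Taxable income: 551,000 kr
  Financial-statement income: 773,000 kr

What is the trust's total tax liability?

Parallel minimum levy:
  Base (financial-statement income): 773,000 kr
  Exemption: 77,000 kr − 20% × (773,000 kr − 552,000 kr) = 77,000 kr − 44,200 kr = 32,800 kr
  Base: 773,000 kr − 32,800 kr = 740,200 kr
  740,200 kr × 14% = 103,628 kr

Regular tax:
  241,000 kr × 16% = 38,560 kr
  120,000 kr × 25% = 30,000 kr
  190,000 kr × 34% = 64,600 kr
  → 133,160 kr

133,160 kr > 103,628 kr, so the regular tax governs.

133,160 kr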